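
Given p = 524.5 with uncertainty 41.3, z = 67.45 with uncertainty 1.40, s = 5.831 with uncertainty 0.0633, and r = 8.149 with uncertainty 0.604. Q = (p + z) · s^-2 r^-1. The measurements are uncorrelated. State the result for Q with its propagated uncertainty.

2.136 ± 0.222

Let u = p + z = 592.0. δu = √(δp² + δz²) = √(1710 + 1.96) = 41.3, so δu/u = 0.0698.
Q is then a monomial in u, s, r:
δQ/Q = √((δu/u)² + (-2·δs/s)² + (-1·δr/r)²) = √(0.00487 + 0.000471 + 0.00549) = 0.104
Q = 2.136, so δQ = 0.104 × 2.136 = 0.222.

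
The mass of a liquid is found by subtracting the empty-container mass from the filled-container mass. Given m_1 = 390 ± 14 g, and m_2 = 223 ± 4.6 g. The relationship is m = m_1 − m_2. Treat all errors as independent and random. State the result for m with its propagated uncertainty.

m is a linear combination, so absolute uncertainties add in quadrature:
  (δm_1)² = 196;  (δm_2)² = 21.2
δm = √(217) = 14.7 g
m = 167 g.

167 ± 14.7 g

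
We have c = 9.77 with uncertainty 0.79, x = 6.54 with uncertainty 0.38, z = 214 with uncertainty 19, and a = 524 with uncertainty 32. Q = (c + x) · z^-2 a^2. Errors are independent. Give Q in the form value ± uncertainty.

97.8 ± 21.7

Let u = c + x = 16.3. δu = √(δc² + δx²) = √(0.624 + 0.144) = 0.877, so δu/u = 0.0537.
Q is then a monomial in u, z, a:
δQ/Q = √((δu/u)² + (-2·δz/z)² + (2·δa/a)²) = √(0.00289 + 0.0315 + 0.0149) = 0.222
Q = 97.8, so δQ = 0.222 × 97.8 = 21.7.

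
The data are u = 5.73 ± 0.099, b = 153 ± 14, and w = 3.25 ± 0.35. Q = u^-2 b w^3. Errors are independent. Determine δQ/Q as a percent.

33.8%

Since Q is a product/quotient, work with relative uncertainties:
  (-2·δu/u)² = (-2×0.0173)² = 0.00119;  (1·δb/b)² = (1×0.0915)² = 0.00837;  (3·δw/w)² = (3×0.108)² = 0.104
δQ/Q = √(0.114) = 0.338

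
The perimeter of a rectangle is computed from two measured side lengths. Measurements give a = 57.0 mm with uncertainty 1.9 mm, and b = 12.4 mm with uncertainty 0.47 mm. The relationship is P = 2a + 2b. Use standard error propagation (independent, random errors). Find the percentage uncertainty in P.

For a sum/difference, combine absolute errors in quadrature:
  (2·δa)² = 14.4;  (2·δb)² = 0.884
δP = √(15.3) = 3.91 mm
P = 139 mm, so δP/P = 3.91/139 = 0.0282.

2.82%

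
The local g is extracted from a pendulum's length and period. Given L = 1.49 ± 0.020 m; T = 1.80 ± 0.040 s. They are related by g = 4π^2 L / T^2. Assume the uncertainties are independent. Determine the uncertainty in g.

0.843 m/s^2

g is a product of powers, so relative uncertainties combine in quadrature:
  (1·δL/L)² = (1×0.0134)² = 0.000180;  (-2·δT/T)² = (-2×0.0222)² = 0.00198
δg/g = √(0.00216) = 0.0464
g = 18.2 m/s^2, so δg = 0.0464 × 18.2 = 0.843 m/s^2.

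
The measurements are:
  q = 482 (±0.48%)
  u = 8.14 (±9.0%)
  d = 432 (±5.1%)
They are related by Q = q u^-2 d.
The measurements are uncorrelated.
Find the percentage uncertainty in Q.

18.7%

Since Q is a product/quotient, work with relative uncertainties:
  (1·δq/q)² = (1×0.00480)² = 2.3e-05;  (-2·δu/u)² = (-2×0.0900)² = 0.0324;  (1·δd/d)² = (1×0.0510)² = 0.00260
δQ/Q = √(0.0350) = 0.187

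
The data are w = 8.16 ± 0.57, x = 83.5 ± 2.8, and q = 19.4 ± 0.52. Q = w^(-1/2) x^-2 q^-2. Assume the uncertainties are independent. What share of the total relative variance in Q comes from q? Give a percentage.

(δQ/Q)² = (−½·δw/w)² + (-2·δx/x)² + (-2·δq/q)²
  w term: (-0.5×0.0699)² = 0.00122
  x term: (-2×0.0335)² = 0.00450
  q term: (-2×0.0268)² = 0.00287
Total = 0.00859. Share from q = 0.00287/0.00859 = 0.334.

33.4%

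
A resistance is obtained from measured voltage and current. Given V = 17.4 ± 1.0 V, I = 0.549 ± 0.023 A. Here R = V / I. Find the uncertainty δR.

For a monomial R ∝ V, I^-1, fractional errors add in quadrature:
  (1·δV/V)² = (1×0.0575)² = 0.00330;  (-1·δI/I)² = (-1×0.0419)² = 0.00176
δR/R = √(0.00506) = 0.0711
R = 31.7 Ω, so δR = 0.0711 × 31.7 = 2.25 Ω.

2.25 Ω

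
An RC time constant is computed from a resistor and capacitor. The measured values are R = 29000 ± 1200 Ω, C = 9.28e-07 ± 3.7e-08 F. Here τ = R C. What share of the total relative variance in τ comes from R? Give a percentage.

(δτ/τ)² = (1·δR/R)² + (1·δC/C)²
  R term: (1×0.0414)² = 0.00171
  C term: (1×0.0399)² = 0.00159
Total = 0.00330. Share from R = 0.00171/0.00330 = 0.519.

51.9%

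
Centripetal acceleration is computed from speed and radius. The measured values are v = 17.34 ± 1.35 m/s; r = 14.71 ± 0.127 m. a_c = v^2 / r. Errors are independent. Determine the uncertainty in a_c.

Relative error in a monomial: (δa_c/a_c)² = Σ (nᵢ · δxᵢ/xᵢ)².
  (2·δv/v)² = (2×0.0779)² = 0.0242;  (-1·δr/r)² = (-1×0.00863)² = 7.45e-05
δa_c/a_c = √(0.0243) = 0.156
a_c = 20.44 m/s^2, so δa_c = 0.156 × 20.44 = 3.19 m/s^2.

3.19 m/s^2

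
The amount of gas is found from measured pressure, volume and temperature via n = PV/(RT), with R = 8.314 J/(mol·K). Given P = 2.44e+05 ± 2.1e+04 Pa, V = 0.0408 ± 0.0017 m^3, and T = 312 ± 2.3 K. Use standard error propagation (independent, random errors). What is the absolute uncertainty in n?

0.368 mol

For a monomial n ∝ P, V, T^-1, fractional errors add in quadrature:
  (1·δP/P)² = (1×0.0861)² = 0.00741;  (1·δV/V)² = (1×0.0417)² = 0.00174;  (-1·δT/T)² = (-1×0.00737)² = 5.43e-05
δn/n = √(0.00920) = 0.0959
n = 3.84 mol, so δn = 0.0959 × 3.84 = 0.368 mol.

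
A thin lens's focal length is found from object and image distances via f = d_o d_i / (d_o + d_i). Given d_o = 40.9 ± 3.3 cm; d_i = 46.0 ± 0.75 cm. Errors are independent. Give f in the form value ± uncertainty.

21.7 ± 0.939 cm

∂f/∂d_o = (d_i/(d_o+d_i))² = 0.280;  ∂f/∂d_i = (d_o/(d_o+d_i))² = 0.222
δf = √((∂f/∂d_o · δd_o)² + (∂f/∂d_i · δd_i)²) = √(0.855 + 0.0276) = 0.939 cm
f = 21.7 cm.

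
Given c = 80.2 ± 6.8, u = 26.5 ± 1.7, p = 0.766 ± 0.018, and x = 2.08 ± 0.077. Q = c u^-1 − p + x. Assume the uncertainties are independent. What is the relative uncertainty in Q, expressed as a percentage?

Let w = c·u^-1 = 3.03. δw/w = √((1·δc/c)² + (-1·δu/u)²) = √(0.00719 + 0.00412) = 0.106, so δw = 0.322.
Q = w − p + x: δQ = √(δw² + δp² + δx²) = √(0.104 + 0.000324 + 0.00593) = 0.331
Q = 4.34, so δQ/Q = 0.331/4.34 = 0.0763.

7.63%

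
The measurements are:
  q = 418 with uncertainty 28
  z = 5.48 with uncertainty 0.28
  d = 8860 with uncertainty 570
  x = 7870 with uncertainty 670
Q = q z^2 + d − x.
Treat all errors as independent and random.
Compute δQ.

Let p = q·z^2 = 12600. δp/p = √((1·δq/q)² + (2·δz/z)²) = √(0.00449 + 0.0104) = 0.122, so δp = 1530.
Q = p + d − x: δQ = √(δp² + δd² + δx²) = √(2.35e+06 + 3.25e+05 + 4.49e+05) = 1770

1770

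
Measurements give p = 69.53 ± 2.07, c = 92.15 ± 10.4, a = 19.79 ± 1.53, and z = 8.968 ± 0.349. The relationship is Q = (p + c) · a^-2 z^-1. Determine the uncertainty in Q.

Let u = p + c = 161.7. δu = √(δp² + δc²) = √(4.28 + 108) = 10.6, so δu/u = 0.0656.
Q is then a monomial in u, a, z:
δQ/Q = √((δu/u)² + (-2·δa/a)² + (-1·δz/z)²) = √(0.00430 + 0.0239 + 0.00151) = 0.172
Q = 0.04603, so δQ = 0.172 × 0.04603 = 0.00794.

0.00794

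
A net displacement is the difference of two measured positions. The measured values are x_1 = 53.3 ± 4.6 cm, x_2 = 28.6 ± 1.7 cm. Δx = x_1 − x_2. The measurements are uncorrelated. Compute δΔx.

4.90 cm

Sums and differences: (δΔx)² = Σ (cᵢ δxᵢ)².
  (δx_1)² = 21.2;  (δx_2)² = 2.89
δΔx = √(24.0) = 4.90 cm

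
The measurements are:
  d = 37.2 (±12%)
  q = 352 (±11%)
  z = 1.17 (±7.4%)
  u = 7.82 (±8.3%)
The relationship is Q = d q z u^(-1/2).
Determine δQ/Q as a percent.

18.4%

Q is a product of powers, so relative uncertainties combine in quadrature:
  (1·δd/d)² = (1×0.120)² = 0.0144;  (1·δq/q)² = (1×0.110)² = 0.0121;  (1·δz/z)² = (1×0.0740)² = 0.00548;  (−½·δu/u)² = (-0.5×0.0830)² = 0.00172
δQ/Q = √(0.0337) = 0.184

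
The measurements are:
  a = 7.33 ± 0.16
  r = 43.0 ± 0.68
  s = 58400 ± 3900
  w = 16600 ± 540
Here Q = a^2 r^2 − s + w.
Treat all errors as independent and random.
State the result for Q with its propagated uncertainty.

Let p = a^2·r^2 = 99300. δp/p = √((2·δa/a)² + (2·δr/r)²) = √(0.00191 + 0.00100) = 0.0539, so δp = 5360.
Q = p − s + w: δQ = √(δp² + δs² + δw²) = √(2.87e+07 + 1.52e+07 + 2.92e+05) = 6650
Q = 57500.

57500 ± 6650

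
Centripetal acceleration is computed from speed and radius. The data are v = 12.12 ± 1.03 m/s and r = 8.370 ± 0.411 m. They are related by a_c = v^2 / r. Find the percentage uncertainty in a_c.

Products/powers → add relative errors in quadrature, weighted by exponent:
  (2·δv/v)² = (2×0.0850)² = 0.0289;  (-1·δr/r)² = (-1×0.0491)² = 0.00241
δa_c/a_c = √(0.0313) = 0.177

17.7%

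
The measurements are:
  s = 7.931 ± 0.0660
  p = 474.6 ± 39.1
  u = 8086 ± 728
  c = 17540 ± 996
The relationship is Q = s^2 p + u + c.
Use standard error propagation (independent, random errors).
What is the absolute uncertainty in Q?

2800

Let w = s^2·p = 29850. δw/w = √((2·δs/s)² + (1·δp/p)²) = √(0.000277 + 0.00679) = 0.0840, so δw = 2510.
Q = w + u + c: δQ = √(δw² + δu² + δc²) = √(6.3e+06 + 5.3e+05 + 9.92e+05) = 2800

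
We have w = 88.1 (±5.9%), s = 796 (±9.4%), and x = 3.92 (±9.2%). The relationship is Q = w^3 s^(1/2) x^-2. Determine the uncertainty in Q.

3.26e+05

Relative error in a monomial: (δQ/Q)² = Σ (nᵢ · δxᵢ/xᵢ)².
  (3·δw/w)² = (3×0.0590)² = 0.0313;  (½·δs/s)² = (0.5×0.0940)² = 0.00221;  (-2·δx/x)² = (-2×0.0920)² = 0.0339
δQ/Q = √(0.0674) = 0.260
Q = 1.26e+06, so δQ = 0.260 × 1.26e+06 = 3.26e+05.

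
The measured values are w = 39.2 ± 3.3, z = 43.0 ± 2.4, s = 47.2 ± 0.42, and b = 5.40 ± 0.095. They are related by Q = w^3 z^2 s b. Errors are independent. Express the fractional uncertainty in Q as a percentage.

Each factor contributes (exponent × relative error)² to (δQ/Q)²:
  (3·δw/w)² = (3×0.0842)² = 0.0638;  (2·δz/z)² = (2×0.0558)² = 0.0125;  (1·δs/s)² = (1×0.00890)² = 7.92e-05;  (1·δb/b)² = (1×0.0176)² = 0.000309
δQ/Q = √(0.0766) = 0.277

27.7%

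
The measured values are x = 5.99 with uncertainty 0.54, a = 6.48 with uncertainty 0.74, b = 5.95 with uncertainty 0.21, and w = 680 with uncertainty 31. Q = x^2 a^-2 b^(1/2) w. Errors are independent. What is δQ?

Q is a product of powers, so relative uncertainties combine in quadrature:
  (2·δx/x)² = (2×0.0902)² = 0.0325;  (-2·δa/a)² = (-2×0.114)² = 0.0522;  (½·δb/b)² = (0.5×0.0353)² = 0.000311;  (1·δw/w)² = (1×0.0456)² = 0.00208
δQ/Q = √(0.0871) = 0.295
Q = 1420, so δQ = 0.295 × 1420 = 418.

418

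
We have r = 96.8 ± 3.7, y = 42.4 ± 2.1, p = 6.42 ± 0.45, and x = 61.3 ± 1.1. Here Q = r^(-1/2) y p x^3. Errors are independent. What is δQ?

6.57e+05

For a monomial Q ∝ r^(-1/2), y, p, x^3, fractional errors add in quadrature:
  (−½·δr/r)² = (-0.5×0.0382)² = 0.000365;  (1·δy/y)² = (1×0.0495)² = 0.00245;  (1·δp/p)² = (1×0.0701)² = 0.00491;  (3·δx/x)² = (3×0.0179)² = 0.00290
δQ/Q = √(0.0106) = 0.103
Q = 6.37e+06, so δQ = 0.103 × 6.37e+06 = 6.57e+05.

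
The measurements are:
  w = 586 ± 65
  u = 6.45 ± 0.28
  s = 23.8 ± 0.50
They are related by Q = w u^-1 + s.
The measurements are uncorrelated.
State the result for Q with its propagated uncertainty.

115 ± 10.8

Let p = w·u^-1 = 90.9. δp/p = √((1·δw/w)² + (-1·δu/u)²) = √(0.0123 + 0.00188) = 0.119, so δp = 10.8.
Q = p + s: δQ = √(δp² + δs²) = √(117 + 0.250) = 10.8
Q = 115.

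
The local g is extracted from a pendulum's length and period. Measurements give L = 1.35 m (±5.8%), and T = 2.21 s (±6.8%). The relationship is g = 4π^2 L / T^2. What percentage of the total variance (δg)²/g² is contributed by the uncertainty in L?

15.4%

(δg/g)² = (1·δL/L)² + (-2·δT/T)²
  L term: (1×0.0580)² = 0.00336
  T term: (-2×0.0680)² = 0.0185
Total = 0.0219. Share from L = 0.00336/0.0219 = 0.154.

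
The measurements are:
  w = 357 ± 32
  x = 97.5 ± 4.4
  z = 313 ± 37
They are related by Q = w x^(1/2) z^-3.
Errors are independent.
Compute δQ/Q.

Q is a product of powers, so relative uncertainties combine in quadrature:
  (1·δw/w)² = (1×0.0896)² = 0.00803;  (½·δx/x)² = (0.5×0.0451)² = 0.000509;  (-3·δz/z)² = (-3×0.118)² = 0.126
δQ/Q = √(0.134) = 0.366

0.366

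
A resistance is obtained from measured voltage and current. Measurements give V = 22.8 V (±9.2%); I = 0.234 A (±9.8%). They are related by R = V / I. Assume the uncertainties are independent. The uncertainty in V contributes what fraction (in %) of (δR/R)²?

46.8%

(δR/R)² = (1·δV/V)² + (-1·δI/I)²
  V term: (1×0.0920)² = 0.00846
  I term: (-1×0.0980)² = 0.00960
Total = 0.0181. Share from V = 0.00846/0.0181 = 0.468.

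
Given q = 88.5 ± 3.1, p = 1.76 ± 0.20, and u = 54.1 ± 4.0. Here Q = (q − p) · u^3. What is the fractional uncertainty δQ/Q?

Let w = q − p = 86.7. δw = √(δq² + δp²) = √(9.61 + 0.0400) = 3.11, so δw/w = 0.0358.
Q is then a monomial in w, u:
δQ/Q = √((δw/w)² + (3·δu/u)²) = √(0.00128 + 0.0492) = 0.225

0.225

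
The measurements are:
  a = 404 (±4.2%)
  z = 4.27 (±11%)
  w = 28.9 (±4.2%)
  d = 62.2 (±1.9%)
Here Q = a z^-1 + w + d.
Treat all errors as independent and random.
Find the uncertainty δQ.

Let p = a·z^-1 = 94.6. δp/p = √((1·δa/a)² + (-1·δz/z)²) = √(0.00176 + 0.0121) = 0.118, so δp = 11.1.
Q = p + w + d: δQ = √(δp² + δw² + δd²) = √(124 + 1.47 + 1.40) = 11.3

11.3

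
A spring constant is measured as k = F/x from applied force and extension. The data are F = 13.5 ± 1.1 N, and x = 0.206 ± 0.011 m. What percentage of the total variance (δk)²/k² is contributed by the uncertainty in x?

(δk/k)² = (1·δF/F)² + (-1·δx/x)²
  F term: (1×0.0815)² = 0.00664
  x term: (-1×0.0534)² = 0.00285
Total = 0.00949. Share from x = 0.00285/0.00949 = 0.300.

30.0%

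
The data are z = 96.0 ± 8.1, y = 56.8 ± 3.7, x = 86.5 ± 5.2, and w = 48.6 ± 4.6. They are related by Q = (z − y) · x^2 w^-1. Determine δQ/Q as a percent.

Let u = z − y = 39.2. δu = √(δz² + δy²) = √(65.6 + 13.7) = 8.91, so δu/u = 0.227.
Q is then a monomial in u, x, w:
δQ/Q = √((δu/u)² + (2·δx/x)² + (-1·δw/w)²) = √(0.0516 + 0.0145 + 0.00896) = 0.274

27.4%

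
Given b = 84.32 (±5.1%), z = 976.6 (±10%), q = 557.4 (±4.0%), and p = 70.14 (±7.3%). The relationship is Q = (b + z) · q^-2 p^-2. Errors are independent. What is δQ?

Let u = b + z = 1061. δu = √(δb² + δz²) = √(18.5 + 9540) = 97.8, so δu/u = 0.0921.
Q is then a monomial in u, q, p:
δQ/Q = √((δu/u)² + (-2·δq/q)² + (-2·δp/p)²) = √(0.00849 + 0.00640 + 0.0213) = 0.190
Q = 6.941e-07, so δQ = 0.190 × 6.941e-07 = 1.32e-07.

1.32e-07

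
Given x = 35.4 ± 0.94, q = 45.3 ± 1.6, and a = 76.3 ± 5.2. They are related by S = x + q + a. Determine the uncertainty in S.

S is a linear combination, so absolute uncertainties add in quadrature:
  (δx)² = 0.884;  (δq)² = 2.56;  (δa)² = 27.0
δS = √(30.5) = 5.52

5.52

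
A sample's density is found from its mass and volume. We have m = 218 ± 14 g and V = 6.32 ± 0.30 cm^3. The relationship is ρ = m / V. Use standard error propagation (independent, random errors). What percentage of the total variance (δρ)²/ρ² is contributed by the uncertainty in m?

(δρ/ρ)² = (1·δm/m)² + (-1·δV/V)²
  m term: (1×0.0642)² = 0.00412
  V term: (-1×0.0475)² = 0.00225
Total = 0.00638. Share from m = 0.00412/0.00638 = 0.647.

64.7%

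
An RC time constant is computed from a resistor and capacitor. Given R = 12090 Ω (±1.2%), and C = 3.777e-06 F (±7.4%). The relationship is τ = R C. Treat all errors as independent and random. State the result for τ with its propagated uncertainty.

Relative error in a monomial: (δτ/τ)² = Σ (nᵢ · δxᵢ/xᵢ)².
  (1·δR/R)² = (1×0.0120)² = 0.000144;  (1·δC/C)² = (1×0.0740)² = 0.00548
δτ/τ = √(0.00562) = 0.0750
τ = 0.04566 s, so δτ = 0.0750 × 0.04566 = 0.00342 s.

0.04566 ± 0.00342 s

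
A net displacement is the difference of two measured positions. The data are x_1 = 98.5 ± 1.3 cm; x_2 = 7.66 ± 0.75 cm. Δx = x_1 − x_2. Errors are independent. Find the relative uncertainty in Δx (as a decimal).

For a sum/difference, combine absolute errors in quadrature:
  (δx_1)² = 1.69;  (δx_2)² = 0.562
δΔx = √(2.25) = 1.50 cm
Δx = 90.8 cm, so δΔx/Δx = 1.50/90.8 = 0.0165.

0.0165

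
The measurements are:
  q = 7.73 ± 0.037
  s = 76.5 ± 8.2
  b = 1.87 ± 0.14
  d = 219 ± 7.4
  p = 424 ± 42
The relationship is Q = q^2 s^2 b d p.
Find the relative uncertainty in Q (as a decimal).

0.250

Relative error in a monomial: (δQ/Q)² = Σ (nᵢ · δxᵢ/xᵢ)².
  (2·δq/q)² = (2×0.00479)² = 9.16e-05;  (2·δs/s)² = (2×0.107)² = 0.0460;  (1·δb/b)² = (1×0.0749)² = 0.00560;  (1·δd/d)² = (1×0.0338)² = 0.00114;  (1·δp/p)² = (1×0.0991)² = 0.00981
δQ/Q = √(0.0626) = 0.250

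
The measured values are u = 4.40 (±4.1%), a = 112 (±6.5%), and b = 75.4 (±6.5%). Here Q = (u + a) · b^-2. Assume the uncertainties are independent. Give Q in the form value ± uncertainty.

0.0205 ± 0.00295

Let w = u + a = 116. δw = √(δu² + δa²) = √(0.0325 + 53.0) = 7.28, so δw/w = 0.0626.
Q is then a monomial in w, b:
δQ/Q = √((δw/w)² + (-2·δb/b)²) = √(0.00391 + 0.0169) = 0.144
Q = 0.0205, so δQ = 0.144 × 0.0205 = 0.00295.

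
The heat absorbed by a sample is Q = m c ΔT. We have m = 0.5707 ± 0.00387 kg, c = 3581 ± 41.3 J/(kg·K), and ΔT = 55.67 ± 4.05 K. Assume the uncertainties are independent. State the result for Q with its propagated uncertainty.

113800 ± 8420 J

Relative error in a monomial: (δQ/Q)² = Σ (nᵢ · δxᵢ/xᵢ)².
  (1·δm/m)² = (1×0.00678)² = 4.6e-05;  (1·δc/c)² = (1×0.0115)² = 0.000133;  (1·δΔT/ΔT)² = (1×0.0728)² = 0.00529
δQ/Q = √(0.00547) = 0.0740
Q = 113800 J, so δQ = 0.0740 × 113800 = 8420 J.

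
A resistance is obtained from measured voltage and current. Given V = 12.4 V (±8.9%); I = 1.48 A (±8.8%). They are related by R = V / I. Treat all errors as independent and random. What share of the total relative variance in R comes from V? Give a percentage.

(δR/R)² = (1·δV/V)² + (-1·δI/I)²
  V term: (1×0.0890)² = 0.00792
  I term: (-1×0.0880)² = 0.00774
Total = 0.0157. Share from V = 0.00792/0.0157 = 0.506.

50.6%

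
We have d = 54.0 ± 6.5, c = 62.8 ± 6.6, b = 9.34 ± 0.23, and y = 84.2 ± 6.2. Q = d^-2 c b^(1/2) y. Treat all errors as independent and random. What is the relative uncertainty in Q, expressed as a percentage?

27.3%

For a monomial Q ∝ d^-2, c, b^(1/2), y, fractional errors add in quadrature:
  (-2·δd/d)² = (-2×0.120)² = 0.0580;  (1·δc/c)² = (1×0.105)² = 0.0110;  (½·δb/b)² = (0.5×0.0246)² = 0.000152;  (1·δy/y)² = (1×0.0736)² = 0.00542
δQ/Q = √(0.0746) = 0.273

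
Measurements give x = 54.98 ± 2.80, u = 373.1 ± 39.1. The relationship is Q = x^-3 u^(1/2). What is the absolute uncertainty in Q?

1.88e-05

Relative error in a monomial: (δQ/Q)² = Σ (nᵢ · δxᵢ/xᵢ)².
  (-3·δx/x)² = (-3×0.0509)² = 0.0233;  (½·δu/u)² = (0.5×0.105)² = 0.00275
δQ/Q = √(0.0261) = 0.162
Q = 0.0001162, so δQ = 0.162 × 0.0001162 = 1.88e-05.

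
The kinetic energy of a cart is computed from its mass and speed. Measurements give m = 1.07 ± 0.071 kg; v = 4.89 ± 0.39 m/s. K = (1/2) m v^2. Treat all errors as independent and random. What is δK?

Each factor contributes (exponent × relative error)² to (δK/K)²:
  (1·δm/m)² = (1×0.0664)² = 0.00440;  (2·δv/v)² = (2×0.0798)² = 0.0254
δK/K = √(0.0298) = 0.173
K = 12.8 J, so δK = 0.173 × 12.8 = 2.21 J.

2.21 J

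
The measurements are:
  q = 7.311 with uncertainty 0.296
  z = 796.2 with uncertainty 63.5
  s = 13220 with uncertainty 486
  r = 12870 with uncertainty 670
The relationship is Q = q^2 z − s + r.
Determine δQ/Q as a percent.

Let p = q^2·z = 42560. δp/p = √((2·δq/q)² + (1·δz/z)²) = √(0.00656 + 0.00636) = 0.114, so δp = 4840.
Q = p − s + r: δQ = √(δp² + δs² + δr²) = √(2.34e+07 + 2.36e+05 + 4.49e+05) = 4910
Q = 42210, so δQ/Q = 4910/42210 = 0.116.

11.6%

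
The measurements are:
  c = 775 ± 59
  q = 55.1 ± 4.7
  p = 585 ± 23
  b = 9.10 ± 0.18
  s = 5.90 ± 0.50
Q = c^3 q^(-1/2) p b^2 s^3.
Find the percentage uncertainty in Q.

Each factor contributes (exponent × relative error)² to (δQ/Q)²:
  (3·δc/c)² = (3×0.0761)² = 0.0522;  (−½·δq/q)² = (-0.5×0.0853)² = 0.00182;  (1·δp/p)² = (1×0.0393)² = 0.00155;  (2·δb/b)² = (2×0.0198)² = 0.00157;  (3·δs/s)² = (3×0.0847)² = 0.0646
δQ/Q = √(0.122) = 0.349

34.9%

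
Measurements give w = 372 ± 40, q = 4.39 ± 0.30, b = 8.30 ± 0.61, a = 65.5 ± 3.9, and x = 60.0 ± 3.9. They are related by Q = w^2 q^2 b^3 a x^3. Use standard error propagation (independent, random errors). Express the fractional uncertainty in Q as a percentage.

Since Q is a product/quotient, work with relative uncertainties:
  (2·δw/w)² = (2×0.108)² = 0.0462;  (2·δq/q)² = (2×0.0683)² = 0.0187;  (3·δb/b)² = (3×0.0735)² = 0.0486;  (1·δa/a)² = (1×0.0595)² = 0.00355;  (3·δx/x)² = (3×0.0650)² = 0.0380
δQ/Q = √(0.155) = 0.394

39.4%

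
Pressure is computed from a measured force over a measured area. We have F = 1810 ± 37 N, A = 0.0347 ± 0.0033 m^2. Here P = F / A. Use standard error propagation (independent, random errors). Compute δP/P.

0.0973

P is a product of powers, so relative uncertainties combine in quadrature:
  (1·δF/F)² = (1×0.0204)² = 0.000418;  (-1·δA/A)² = (-1×0.0951)² = 0.00904
δP/P = √(0.00946) = 0.0973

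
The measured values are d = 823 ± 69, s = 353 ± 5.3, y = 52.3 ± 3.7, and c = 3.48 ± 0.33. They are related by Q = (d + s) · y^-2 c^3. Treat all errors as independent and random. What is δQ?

5.85

Let u = d + s = 1180. δu = √(δd² + δs²) = √(4760 + 28.1) = 69.2, so δu/u = 0.0588.
Q is then a monomial in u, y, c:
δQ/Q = √((δu/u)² + (-2·δy/y)² + (3·δc/c)²) = √(0.00346 + 0.0200 + 0.0809) = 0.323
Q = 18.1, so δQ = 0.323 × 18.1 = 5.85.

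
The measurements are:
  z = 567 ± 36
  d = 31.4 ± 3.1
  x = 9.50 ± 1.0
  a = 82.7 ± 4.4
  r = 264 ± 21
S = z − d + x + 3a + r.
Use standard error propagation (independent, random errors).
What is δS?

Absolute uncertainties add in quadrature for a linear combination:
  (δz)² = 1300;  (δd)² = 9.61;  (δx)² = 1.00;  (3·δa)² = 174;  (δr)² = 441
δS = √(1920) = 43.8

43.8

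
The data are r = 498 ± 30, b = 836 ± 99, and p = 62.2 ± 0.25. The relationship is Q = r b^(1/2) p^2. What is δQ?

Q is a product of powers, so relative uncertainties combine in quadrature:
  (1·δr/r)² = (1×0.0602)² = 0.00363;  (½·δb/b)² = (0.5×0.118)² = 0.00351;  (2·δp/p)² = (2×0.00402)² = 6.46e-05
δQ/Q = √(0.00720) = 0.0848
Q = 5.57e+07, so δQ = 0.0848 × 5.57e+07 = 4.73e+06.

4.73e+06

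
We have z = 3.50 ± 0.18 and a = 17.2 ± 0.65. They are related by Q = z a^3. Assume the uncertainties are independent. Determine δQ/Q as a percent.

Each factor contributes (exponent × relative error)² to (δQ/Q)²:
  (1·δz/z)² = (1×0.0514)² = 0.00264;  (3·δa/a)² = (3×0.0378)² = 0.0129
δQ/Q = √(0.0155) = 0.124

12.4%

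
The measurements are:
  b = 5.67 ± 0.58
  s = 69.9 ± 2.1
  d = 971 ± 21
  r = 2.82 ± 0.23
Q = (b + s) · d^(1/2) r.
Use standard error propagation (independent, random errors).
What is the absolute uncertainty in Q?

Let u = b + s = 75.6. δu = √(δb² + δs²) = √(0.336 + 4.41) = 2.18, so δu/u = 0.0288.
Q is then a monomial in u, d, r:
δQ/Q = √((δu/u)² + (½·δd/d)² + (1·δr/r)²) = √(0.000831 + 0.000117 + 0.00665) = 0.0872
Q = 6640, so δQ = 0.0872 × 6640 = 579.

579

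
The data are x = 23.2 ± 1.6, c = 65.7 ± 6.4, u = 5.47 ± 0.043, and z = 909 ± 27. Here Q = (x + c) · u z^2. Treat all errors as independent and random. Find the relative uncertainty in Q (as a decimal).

0.0954

Let w = x + c = 88.9. δw = √(δx² + δc²) = √(2.56 + 41.0) = 6.60, so δw/w = 0.0742.
Q is then a monomial in w, u, z:
δQ/Q = √((δw/w)² + (1·δu/u)² + (2·δz/z)²) = √(0.00551 + 6.18e-05 + 0.00353) = 0.0954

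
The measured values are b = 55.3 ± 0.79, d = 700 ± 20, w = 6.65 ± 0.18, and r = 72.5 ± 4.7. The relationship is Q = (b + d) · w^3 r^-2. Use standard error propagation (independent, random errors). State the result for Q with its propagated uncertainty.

42.3 ± 6.56

Let u = b + d = 755. δu = √(δb² + δd²) = √(0.624 + 400) = 20.0, so δu/u = 0.0265.
Q is then a monomial in u, w, r:
δQ/Q = √((δu/u)² + (3·δw/w)² + (-2·δr/r)²) = √(0.000702 + 0.00659 + 0.0168) = 0.155
Q = 42.3, so δQ = 0.155 × 42.3 = 6.56.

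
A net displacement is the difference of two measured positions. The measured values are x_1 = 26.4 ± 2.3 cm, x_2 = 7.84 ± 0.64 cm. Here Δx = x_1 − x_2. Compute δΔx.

2.39 cm

Absolute uncertainties add in quadrature for a linear combination:
  (δx_1)² = 5.29;  (δx_2)² = 0.410
δΔx = √(5.70) = 2.39 cm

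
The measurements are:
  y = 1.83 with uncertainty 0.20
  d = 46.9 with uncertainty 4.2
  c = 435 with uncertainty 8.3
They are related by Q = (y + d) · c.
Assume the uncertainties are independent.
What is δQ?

1870

Let u = y + d = 48.7. δu = √(δy² + δd²) = √(0.0400 + 17.6) = 4.20, so δu/u = 0.0863.
Q is then a monomial in u, c:
δQ/Q = √((δu/u)² + (1·δc/c)²) = √(0.00745 + 0.000364) = 0.0884
Q = 21200, so δQ = 0.0884 × 21200 = 1870.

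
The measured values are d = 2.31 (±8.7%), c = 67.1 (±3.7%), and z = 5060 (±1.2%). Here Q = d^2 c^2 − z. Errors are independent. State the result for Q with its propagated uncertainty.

Let p = d^2·c^2 = 24000. δp/p = √((2·δd/d)² + (2·δc/c)²) = √(0.0303 + 0.00548) = 0.189, so δp = 4540.
Q = p − z: δQ = √(δp² + δz²) = √(2.06e+07 + 3690) = 4540
Q = 19000.

19000 ± 4540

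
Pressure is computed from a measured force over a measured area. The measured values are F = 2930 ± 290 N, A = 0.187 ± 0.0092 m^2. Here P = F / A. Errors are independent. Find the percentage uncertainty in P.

11.1%

Since P is a product/quotient, work with relative uncertainties:
  (1·δF/F)² = (1×0.0990)² = 0.00980;  (-1·δA/A)² = (-1×0.0492)² = 0.00242
δP/P = √(0.0122) = 0.111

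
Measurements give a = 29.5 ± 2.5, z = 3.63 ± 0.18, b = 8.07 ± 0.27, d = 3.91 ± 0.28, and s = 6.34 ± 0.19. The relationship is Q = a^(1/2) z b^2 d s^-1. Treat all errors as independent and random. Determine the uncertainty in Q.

96.2

Q is a product of powers, so relative uncertainties combine in quadrature:
  (½·δa/a)² = (0.5×0.0847)² = 0.00180;  (1·δz/z)² = (1×0.0496)² = 0.00246;  (2·δb/b)² = (2×0.0335)² = 0.00448;  (1·δd/d)² = (1×0.0716)² = 0.00513;  (-1·δs/s)² = (-1×0.0300)² = 0.000898
δQ/Q = √(0.0148) = 0.121
Q = 792, so δQ = 0.121 × 792 = 96.2.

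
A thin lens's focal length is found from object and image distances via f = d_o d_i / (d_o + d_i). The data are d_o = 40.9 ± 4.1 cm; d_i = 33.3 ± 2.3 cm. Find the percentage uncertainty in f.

∂f/∂d_o = (d_i/(d_o+d_i))² = 0.201;  ∂f/∂d_i = (d_o/(d_o+d_i))² = 0.304
δf = √((∂f/∂d_o · δd_o)² + (∂f/∂d_i · δd_i)²) = √(0.682 + 0.488) = 1.08 cm
f = 18.4 cm, so δf/f = 1.08/18.4 = 0.0589.

5.89%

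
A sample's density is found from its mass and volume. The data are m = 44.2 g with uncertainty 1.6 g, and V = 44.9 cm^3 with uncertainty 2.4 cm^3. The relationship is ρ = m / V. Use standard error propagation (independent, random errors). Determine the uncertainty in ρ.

Relative error in a monomial: (δρ/ρ)² = Σ (nᵢ · δxᵢ/xᵢ)².
  (1·δm/m)² = (1×0.0362)² = 0.00131;  (-1·δV/V)² = (-1×0.0535)² = 0.00286
δρ/ρ = √(0.00417) = 0.0646
ρ = 0.984 g/cm^3, so δρ = 0.0646 × 0.984 = 0.0635 g/cm^3.

0.0635 g/cm^3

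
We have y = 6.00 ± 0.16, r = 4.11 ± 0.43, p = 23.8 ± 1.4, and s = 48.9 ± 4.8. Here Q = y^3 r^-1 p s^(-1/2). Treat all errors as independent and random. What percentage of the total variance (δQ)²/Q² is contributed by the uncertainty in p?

14.9%

(δQ/Q)² = (3·δy/y)² + (-1·δr/r)² + (1·δp/p)² + (−½·δs/s)²
  y term: (3×0.0267)² = 0.00640
  r term: (-1×0.105)² = 0.0109
  p term: (1×0.0588)² = 0.00346
  s term: (-0.5×0.0982)² = 0.00241
Total = 0.0232. Share from p = 0.00346/0.0232 = 0.149.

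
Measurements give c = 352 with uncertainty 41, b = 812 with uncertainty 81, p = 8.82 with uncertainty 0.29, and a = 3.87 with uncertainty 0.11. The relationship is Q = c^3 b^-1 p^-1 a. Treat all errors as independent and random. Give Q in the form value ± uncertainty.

Q is a product of powers, so relative uncertainties combine in quadrature:
  (3·δc/c)² = (3×0.116)² = 0.122;  (-1·δb/b)² = (-1×0.0998)² = 0.00995;  (-1·δp/p)² = (-1×0.0329)² = 0.00108;  (1·δa/a)² = (1×0.0284)² = 0.000808
δQ/Q = √(0.134) = 0.366
Q = 23600, so δQ = 0.366 × 23600 = 8630.

23600 ± 8630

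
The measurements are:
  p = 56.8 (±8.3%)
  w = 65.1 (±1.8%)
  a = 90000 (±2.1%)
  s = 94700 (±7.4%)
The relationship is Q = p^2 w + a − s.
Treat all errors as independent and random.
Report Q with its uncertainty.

Let h = p^2·w = 2.1e+05. δh/h = √((2·δp/p)² + (1·δw/w)²) = √(0.0276 + 0.000324) = 0.167, so δh = 35100.
Q = h + a − s: δQ = √(δh² + δa² + δs²) = √(1.23e+09 + 3.57e+06 + 4.91e+07) = 35800
Q = 2.05e+05.

(2.05 ± 0.358) × 10^5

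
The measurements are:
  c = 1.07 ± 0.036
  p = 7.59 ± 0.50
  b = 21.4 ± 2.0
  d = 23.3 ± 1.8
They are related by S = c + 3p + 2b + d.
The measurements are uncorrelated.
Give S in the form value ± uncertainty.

89.9 ± 4.64

For a sum/difference, combine absolute errors in quadrature:
  (δc)² = 0.00130;  (3·δp)² = 2.25;  (2·δb)² = 16.0;  (δd)² = 3.24
δS = √(21.5) = 4.64
S = 89.9.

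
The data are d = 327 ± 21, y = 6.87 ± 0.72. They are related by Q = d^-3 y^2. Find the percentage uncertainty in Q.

Since Q is a product/quotient, work with relative uncertainties:
  (-3·δd/d)² = (-3×0.0642)² = 0.0371;  (2·δy/y)² = (2×0.105)² = 0.0439
δQ/Q = √(0.0811) = 0.285

28.5%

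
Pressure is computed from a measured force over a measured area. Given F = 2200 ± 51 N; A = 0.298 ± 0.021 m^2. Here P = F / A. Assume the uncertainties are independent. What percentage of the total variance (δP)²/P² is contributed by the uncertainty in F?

(δP/P)² = (1·δF/F)² + (-1·δA/A)²
  F term: (1×0.0232)² = 0.000537
  A term: (-1×0.0705)² = 0.00497
Total = 0.00550. Share from F = 0.000537/0.00550 = 0.0976.

9.76%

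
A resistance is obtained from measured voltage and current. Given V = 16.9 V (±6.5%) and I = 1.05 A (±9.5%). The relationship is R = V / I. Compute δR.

1.85 Ω

Relative error in a monomial: (δR/R)² = Σ (nᵢ · δxᵢ/xᵢ)².
  (1·δV/V)² = (1×0.0650)² = 0.00423;  (-1·δI/I)² = (-1×0.0950)² = 0.00903
δR/R = √(0.0133) = 0.115
R = 16.1 Ω, so δR = 0.115 × 16.1 = 1.85 Ω.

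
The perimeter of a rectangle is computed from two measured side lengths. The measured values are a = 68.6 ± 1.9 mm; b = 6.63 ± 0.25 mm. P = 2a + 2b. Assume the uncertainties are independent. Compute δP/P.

0.0255

For a sum/difference, combine absolute errors in quadrature:
  (2·δa)² = 14.4;  (2·δb)² = 0.250
δP = √(14.7) = 3.83 mm
P = 150 mm, so δP/P = 3.83/150 = 0.0255.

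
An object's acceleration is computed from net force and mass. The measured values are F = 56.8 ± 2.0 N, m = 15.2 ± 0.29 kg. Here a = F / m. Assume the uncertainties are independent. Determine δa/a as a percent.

Relative error in a monomial: (δa/a)² = Σ (nᵢ · δxᵢ/xᵢ)².
  (1·δF/F)² = (1×0.0352)² = 0.00124;  (-1·δm/m)² = (-1×0.0191)² = 0.000364
δa/a = √(0.00160) = 0.0400

4.00%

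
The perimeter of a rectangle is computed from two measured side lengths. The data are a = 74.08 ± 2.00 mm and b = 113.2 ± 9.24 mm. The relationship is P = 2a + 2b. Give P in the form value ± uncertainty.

374.6 ± 18.9 mm

P is a linear combination, so absolute uncertainties add in quadrature:
  (2·δa)² = 16.0;  (2·δb)² = 342
δP = √(358) = 18.9 mm
P = 374.6 mm.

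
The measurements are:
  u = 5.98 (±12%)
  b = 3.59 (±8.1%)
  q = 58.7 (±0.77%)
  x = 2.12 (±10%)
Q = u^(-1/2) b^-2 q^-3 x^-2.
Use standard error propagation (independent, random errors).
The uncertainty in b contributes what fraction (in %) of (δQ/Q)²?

37.3%

(δQ/Q)² = (−½·δu/u)² + (-2·δb/b)² + (-3·δq/q)² + (-2·δx/x)²
  u term: (-0.5×0.120)² = 0.00360
  b term: (-2×0.0810)² = 0.0262
  q term: (-3×0.00770)² = 0.000534
  x term: (-2×0.100)² = 0.0400
Total = 0.0704. Share from b = 0.0262/0.0704 = 0.373.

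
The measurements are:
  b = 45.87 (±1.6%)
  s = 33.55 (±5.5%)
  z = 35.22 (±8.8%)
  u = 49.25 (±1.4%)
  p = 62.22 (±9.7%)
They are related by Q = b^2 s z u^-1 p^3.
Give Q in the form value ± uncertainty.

(1.216 ± 0.378) × 10^10

For a monomial Q ∝ b^2, s, z, u^-1, p^3, fractional errors add in quadrature:
  (2·δb/b)² = (2×0.0160)² = 0.00102;  (1·δs/s)² = (1×0.0550)² = 0.00302;  (1·δz/z)² = (1×0.0880)² = 0.00774;  (-1·δu/u)² = (-1×0.0140)² = 0.000196;  (3·δp/p)² = (3×0.0970)² = 0.0847
δQ/Q = √(0.0967) = 0.311
Q = 1.216e+10, so δQ = 0.311 × 1.216e+10 = 3.78e+09.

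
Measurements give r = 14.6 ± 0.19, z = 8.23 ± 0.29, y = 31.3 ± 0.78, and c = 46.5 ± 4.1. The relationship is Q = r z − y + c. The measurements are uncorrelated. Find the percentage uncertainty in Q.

4.54%

Let p = r·z = 120. δp/p = √((1·δr/r)² + (1·δz/z)²) = √(0.000169 + 0.00124) = 0.0376, so δp = 4.51.
Q = p − y + c: δQ = √(δp² + δy² + δc²) = √(20.4 + 0.608 + 16.8) = 6.15
Q = 135, so δQ/Q = 6.15/135 = 0.0454.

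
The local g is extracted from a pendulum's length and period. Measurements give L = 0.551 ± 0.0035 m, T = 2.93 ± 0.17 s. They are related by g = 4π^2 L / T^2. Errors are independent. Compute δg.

0.294 m/s^2

Relative error in a monomial: (δg/g)² = Σ (nᵢ · δxᵢ/xᵢ)².
  (1·δL/L)² = (1×0.00635)² = 4.03e-05;  (-2·δT/T)² = (-2×0.0580)² = 0.0135
δg/g = √(0.0135) = 0.116
g = 2.53 m/s^2, so δg = 0.116 × 2.53 = 0.294 m/s^2.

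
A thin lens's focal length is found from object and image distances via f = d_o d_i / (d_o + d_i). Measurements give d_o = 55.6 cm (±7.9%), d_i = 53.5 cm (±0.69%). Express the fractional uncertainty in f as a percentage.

∂f/∂d_o = (d_i/(d_o+d_i))² = 0.240;  ∂f/∂d_i = (d_o/(d_o+d_i))² = 0.260
δf = √((∂f/∂d_o · δd_o)² + (∂f/∂d_i · δd_i)²) = √(1.12 + 0.00919) = 1.06 cm
f = 27.3 cm, so δf/f = 1.06/27.3 = 0.0389.

3.89%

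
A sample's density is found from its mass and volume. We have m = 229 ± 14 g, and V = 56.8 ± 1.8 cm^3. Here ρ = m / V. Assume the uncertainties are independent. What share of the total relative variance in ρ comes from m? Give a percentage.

78.8%

(δρ/ρ)² = (1·δm/m)² + (-1·δV/V)²
  m term: (1×0.0611)² = 0.00374
  V term: (-1×0.0317)² = 0.00100
Total = 0.00474. Share from m = 0.00374/0.00474 = 0.788.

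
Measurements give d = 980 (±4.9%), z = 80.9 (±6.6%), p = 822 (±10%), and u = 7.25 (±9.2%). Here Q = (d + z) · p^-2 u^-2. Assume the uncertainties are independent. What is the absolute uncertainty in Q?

8.23e-06

Let w = d + z = 1060. δw = √(δd² + δz²) = √(2310 + 28.5) = 48.3, so δw/w = 0.0455.
Q is then a monomial in w, p, u:
δQ/Q = √((δw/w)² + (-2·δp/p)² + (-2·δu/u)²) = √(0.00207 + 0.0400 + 0.0339) = 0.276
Q = 2.99e-05, so δQ = 0.276 × 2.99e-05 = 8.23e-06.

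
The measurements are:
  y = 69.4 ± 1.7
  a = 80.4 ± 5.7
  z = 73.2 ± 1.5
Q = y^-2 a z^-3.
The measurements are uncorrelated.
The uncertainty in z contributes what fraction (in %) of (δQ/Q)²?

33.7%

(δQ/Q)² = (-2·δy/y)² + (1·δa/a)² + (-3·δz/z)²
  y term: (-2×0.0245)² = 0.00240
  a term: (1×0.0709)² = 0.00503
  z term: (-3×0.0205)² = 0.00378
Total = 0.0112. Share from z = 0.00378/0.0112 = 0.337.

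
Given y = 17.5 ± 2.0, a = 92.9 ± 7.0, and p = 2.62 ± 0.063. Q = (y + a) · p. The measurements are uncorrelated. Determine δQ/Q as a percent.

7.02%

Let u = y + a = 110. δu = √(δy² + δa²) = √(4.00 + 49.0) = 7.28, so δu/u = 0.0659.
Q is then a monomial in u, p:
δQ/Q = √((δu/u)² + (1·δp/p)²) = √(0.00435 + 0.000578) = 0.0702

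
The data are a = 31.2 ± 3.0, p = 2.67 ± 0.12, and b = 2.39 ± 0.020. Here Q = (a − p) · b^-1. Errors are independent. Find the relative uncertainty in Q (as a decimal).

0.106

Let u = a − p = 28.5. δu = √(δa² + δp²) = √(9.00 + 0.0144) = 3.00, so δu/u = 0.105.
Q is then a monomial in u, b:
δQ/Q = √((δu/u)² + (-1·δb/b)²) = √(0.0111 + 7e-05) = 0.106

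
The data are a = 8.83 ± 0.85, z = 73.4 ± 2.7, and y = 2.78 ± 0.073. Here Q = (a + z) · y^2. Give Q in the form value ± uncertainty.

Let u = a + z = 82.2. δu = √(δa² + δz²) = √(0.722 + 7.29) = 2.83, so δu/u = 0.0344.
Q is then a monomial in u, y:
δQ/Q = √((δu/u)² + (2·δy/y)²) = √(0.00118 + 0.00276) = 0.0628
Q = 636, so δQ = 0.0628 × 636 = 39.9.

636 ± 39.9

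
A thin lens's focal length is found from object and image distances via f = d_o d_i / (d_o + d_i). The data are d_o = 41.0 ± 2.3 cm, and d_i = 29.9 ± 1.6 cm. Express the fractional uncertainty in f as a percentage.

∂f/∂d_o = (d_i/(d_o+d_i))² = 0.178;  ∂f/∂d_i = (d_o/(d_o+d_i))² = 0.334
δf = √((∂f/∂d_o · δd_o)² + (∂f/∂d_i · δd_i)²) = √(0.167 + 0.286) = 0.674 cm
f = 17.3 cm, so δf/f = 0.674/17.3 = 0.0390.

3.90%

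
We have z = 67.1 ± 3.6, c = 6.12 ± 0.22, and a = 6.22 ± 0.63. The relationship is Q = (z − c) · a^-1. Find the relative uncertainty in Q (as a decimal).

Let u = z − c = 61.0. δu = √(δz² + δc²) = √(13.0 + 0.0484) = 3.61, so δu/u = 0.0591.
Q is then a monomial in u, a:
δQ/Q = √((δu/u)² + (-1·δa/a)²) = √(0.00350 + 0.0103) = 0.117

0.117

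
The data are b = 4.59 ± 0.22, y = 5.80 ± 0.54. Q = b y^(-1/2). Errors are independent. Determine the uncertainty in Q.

Each factor contributes (exponent × relative error)² to (δQ/Q)²:
  (1·δb/b)² = (1×0.0479)² = 0.00230;  (−½·δy/y)² = (-0.5×0.0931)² = 0.00217
δQ/Q = √(0.00446) = 0.0668
Q = 1.91, so δQ = 0.0668 × 1.91 = 0.127.

0.127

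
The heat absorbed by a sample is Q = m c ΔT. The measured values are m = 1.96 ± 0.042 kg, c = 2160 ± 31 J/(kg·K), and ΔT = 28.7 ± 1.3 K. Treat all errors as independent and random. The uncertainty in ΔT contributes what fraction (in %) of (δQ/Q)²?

(δQ/Q)² = (1·δm/m)² + (1·δc/c)² + (1·δΔT/ΔT)²
  m term: (1×0.0214)² = 0.000459
  c term: (1×0.0144)² = 0.000206
  ΔT term: (1×0.0453)² = 0.00205
Total = 0.00272. Share from ΔT = 0.00205/0.00272 = 0.755.

75.5%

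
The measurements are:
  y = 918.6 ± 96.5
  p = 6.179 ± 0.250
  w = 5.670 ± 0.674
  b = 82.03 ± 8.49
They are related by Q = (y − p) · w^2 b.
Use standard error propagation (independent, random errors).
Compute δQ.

6.74e+05

Let u = y − p = 912.4. δu = √(δy² + δp²) = √(9310 + 0.0625) = 96.5, so δu/u = 0.106.
Q is then a monomial in u, w, b:
δQ/Q = √((δu/u)² + (2·δw/w)² + (1·δb/b)²) = √(0.0112 + 0.0565 + 0.0107) = 0.280
Q = 2.406e+06, so δQ = 0.280 × 2.406e+06 = 6.74e+05.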